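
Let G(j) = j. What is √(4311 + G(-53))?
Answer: √4258 ≈ 65.253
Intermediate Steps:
√(4311 + G(-53)) = √(4311 - 53) = √4258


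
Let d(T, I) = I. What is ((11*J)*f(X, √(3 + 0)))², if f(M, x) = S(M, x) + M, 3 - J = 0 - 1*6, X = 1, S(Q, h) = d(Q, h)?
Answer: 39204 + 19602*√3 ≈ 73156.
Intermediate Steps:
S(Q, h) = h
J = 9 (J = 3 - (0 - 1*6) = 3 - (0 - 6) = 3 - 1*(-6) = 3 + 6 = 9)
f(M, x) = M + x (f(M, x) = x + M = M + x)
((11*J)*f(X, √(3 + 0)))² = ((11*9)*(1 + √(3 + 0)))² = (99*(1 + √3))² = (99 + 99*√3)²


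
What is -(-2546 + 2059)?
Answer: 487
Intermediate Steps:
-(-2546 + 2059) = -1*(-487) = 487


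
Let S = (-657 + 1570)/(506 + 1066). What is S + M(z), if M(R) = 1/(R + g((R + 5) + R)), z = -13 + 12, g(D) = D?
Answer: 1699/1572 ≈ 1.0808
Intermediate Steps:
S = 913/1572 ≈ 0.58079
z = -1
M(R) = 1/(5 + 3*R) (M(R) = 1/(R + ((R + 5) + R)) = 1/(R + ((5 + R) + R)) = 1/(R + (5 + 2*R)) = 1/(5 + 3*R))
S + M(z) = 913/1572 + 1/(5 + 3*(-1)) = 913/1572 + 1/(5 - 3) = 913/1572 + 1/2 = 913/1572 + ½ = 1699/1572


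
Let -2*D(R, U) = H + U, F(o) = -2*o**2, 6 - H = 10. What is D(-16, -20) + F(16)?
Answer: -500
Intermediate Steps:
H = -4 (H = 6 - 1*10 = 6 - 10 = -4)
D(R, U) = 2 - U/2 (D(R, U) = -(-4 + U)/2 = 2 - U/2)
D(-16, -20) + F(16) = (2 - 1/2*(-20)) - 2*16**2 = (2 + 10) - 2*256 = 12 - 512 = -500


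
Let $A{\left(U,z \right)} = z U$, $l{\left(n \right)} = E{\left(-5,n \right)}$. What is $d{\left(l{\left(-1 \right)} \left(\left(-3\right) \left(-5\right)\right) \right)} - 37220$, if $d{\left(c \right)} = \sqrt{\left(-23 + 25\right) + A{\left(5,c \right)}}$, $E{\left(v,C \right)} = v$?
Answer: $-37220 + i \sqrt{373} \approx -37220.0 + 19.313 i$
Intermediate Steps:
$l{\left(n \right)} = -5$
$A{\left(U,z \right)} = U z$
$d{\left(c \right)} = \sqrt{2 + 5 c}$ ($d{\left(c \right)} = \sqrt{\left(-23 + 25\right) + 5 c} = \sqrt{2 + 5 c}$)
$d{\left(l{\left(-1 \right)} \left(\left(-3\right) \left(-5\right)\right) \right)} - 37220 = \sqrt{2 + 5 \left(- 5 \left(\left(-3\right) \left(-5\right)\right)\right)} - 37220 = \sqrt{2 + 5 \left(\left(-5\right) 15\right)} - 37220 = \sqrt{2 + 5 \left(-75\right)} - 37220 = \sqrt{2 - 375} - 37220 = \sqrt{-373} - 37220 = i \sqrt{373} - 37220 = -37220 + i \sqrt{373}$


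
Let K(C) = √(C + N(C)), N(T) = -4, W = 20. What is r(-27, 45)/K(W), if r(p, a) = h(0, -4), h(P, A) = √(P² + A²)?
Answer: 1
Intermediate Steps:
h(P, A) = √(A² + P²)
r(p, a) = 4 (r(p, a) = √((-4)² + 0²) = √(16 + 0) = √16 = 4)
K(C) = √(-4 + C) (K(C) = √(C - 4) = √(-4 + C))
r(-27, 45)/K(W) = 4/(√(-4 + 20)) = 4/(√16) = 4/4 = 4*(¼) = 1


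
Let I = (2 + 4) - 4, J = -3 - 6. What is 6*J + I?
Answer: -52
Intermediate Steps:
J = -9
I = 2 (I = 6 - 4 = 2)
6*J + I = 6*(-9) + 2 = -54 + 2 = -52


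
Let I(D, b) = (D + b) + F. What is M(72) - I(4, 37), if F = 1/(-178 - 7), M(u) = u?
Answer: 5736/185 ≈ 31.005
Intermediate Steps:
F = -1/185 (F = 1/(-185) = -1/185 ≈ -0.0054054)
I(D, b) = -1/185 + D + b (I(D, b) = (D + b) - 1/185 = -1/185 + D + b)
M(72) - I(4, 37) = 72 - (-1/185 + 4 + 37) = 72 - 1*7584/185 = 72 - 7584/185 = 5736/185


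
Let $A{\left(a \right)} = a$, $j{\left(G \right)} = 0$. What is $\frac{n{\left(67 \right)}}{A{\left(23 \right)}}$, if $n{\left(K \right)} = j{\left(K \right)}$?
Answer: $0$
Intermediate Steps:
$n{\left(K \right)} = 0$
$\frac{n{\left(67 \right)}}{A{\left(23 \right)}} = \frac{0}{23} = 0 \cdot \frac{1}{23} = 0$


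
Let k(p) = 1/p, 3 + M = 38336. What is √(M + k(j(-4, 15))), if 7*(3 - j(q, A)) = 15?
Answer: √1380030/6 ≈ 195.79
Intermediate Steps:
M = 38333 (M = -3 + 38336 = 38333)
j(q, A) = 6/7 (j(q, A) = 3 - ⅐*15 = 3 - 15/7 = 6/7)
√(M + k(j(-4, 15))) = √(38333 + 1/(6/7)) = √(38333 + 7/6) = √(230005/6) = √1380030/6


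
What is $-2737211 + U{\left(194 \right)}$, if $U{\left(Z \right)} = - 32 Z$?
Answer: $-2743419$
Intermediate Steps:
$-2737211 + U{\left(194 \right)} = -2737211 - 6208 = -2743419$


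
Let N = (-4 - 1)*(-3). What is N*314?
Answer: 4710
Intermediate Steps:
N = 15 (N = -5*(-3) = 15)
N*314 = 15*314 = 4710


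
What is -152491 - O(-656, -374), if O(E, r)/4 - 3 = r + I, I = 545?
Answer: -153187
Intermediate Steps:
O(E, r) = 2192 + 4*r (O(E, r) = 12 + 4*(r + 545) = 12 + 4*(545 + r) = 12 + (2180 + 4*r) = 2192 + 4*r)
-152491 - O(-656, -374) = -152491 - (2192 + 4*(-374)) = -152491 - (2192 - 1496) = -152491 - 1*696 = -152491 - 696 = -153187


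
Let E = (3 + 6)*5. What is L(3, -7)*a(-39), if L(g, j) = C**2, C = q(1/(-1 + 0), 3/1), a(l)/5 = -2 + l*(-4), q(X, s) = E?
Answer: 1559250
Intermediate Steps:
E = 45 (E = 9*5 = 45)
q(X, s) = 45
a(l) = -10 - 20*l (a(l) = 5*(-2 + l*(-4)) = 5*(-2 - 4*l) = -10 - 20*l)
C = 45
L(g, j) = 2025 (L(g, j) = 45**2 = 2025)
L(3, -7)*a(-39) = 2025*(-10 - 20*(-39)) = 2025*(-10 + 780) = 2025*770 = 1559250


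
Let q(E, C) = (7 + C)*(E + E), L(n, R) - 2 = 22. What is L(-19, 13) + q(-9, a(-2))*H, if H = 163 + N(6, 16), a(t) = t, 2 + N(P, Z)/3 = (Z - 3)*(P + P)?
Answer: -56226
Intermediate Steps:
L(n, R) = 24 (L(n, R) = 2 + 22 = 24)
N(P, Z) = -6 + 6*P*(-3 + Z) (N(P, Z) = -6 + 3*((Z - 3)*(P + P)) = -6 + 3*((-3 + Z)*(2*P)) = -6 + 3*(2*P*(-3 + Z)) = -6 + 6*P*(-3 + Z))
q(E, C) = 2*E*(7 + C) (q(E, C) = (7 + C)*(2*E) = 2*E*(7 + C))
H = 625 (H = 163 + (-6 - 18*6 + 6*6*16) = 163 + (-6 - 108 + 576) = 163 + 462 = 625)
L(-19, 13) + q(-9, a(-2))*H = 24 + (2*(-9)*(7 - 2))*625 = 24 + (2*(-9)*5)*625 = 24 - 90*625 = 24 - 56250 = -56226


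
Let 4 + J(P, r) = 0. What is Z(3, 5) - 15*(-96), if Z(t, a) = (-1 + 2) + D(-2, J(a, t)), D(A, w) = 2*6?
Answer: 1453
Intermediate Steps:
J(P, r) = -4 (J(P, r) = -4 + 0 = -4)
D(A, w) = 12
Z(t, a) = 13 (Z(t, a) = (-1 + 2) + 12 = 1 + 12 = 13)
Z(3, 5) - 15*(-96) = 13 - 15*(-96) = 13 + 1440 = 1453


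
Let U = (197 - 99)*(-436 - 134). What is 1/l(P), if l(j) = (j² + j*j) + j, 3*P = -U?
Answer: 1/693427420 ≈ 1.4421e-9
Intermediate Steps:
U = -55860 (U = 98*(-570) = -55860)
P = 18620 (P = (-1*(-55860))/3 = (⅓)*55860 = 18620)
l(j) = j + 2*j² (l(j) = (j² + j²) + j = 2*j² + j = j + 2*j²)
1/l(P) = 1/(18620*(1 + 2*18620)) = 1/(18620*(1 + 37240)) = 1/(18620*37241) = 1/693427420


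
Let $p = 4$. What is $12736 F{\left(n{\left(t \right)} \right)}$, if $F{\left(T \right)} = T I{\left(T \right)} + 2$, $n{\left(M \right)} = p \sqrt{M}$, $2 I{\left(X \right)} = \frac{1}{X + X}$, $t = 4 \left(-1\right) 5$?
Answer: $28656$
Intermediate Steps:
$t = -20$ ($t = \left(-4\right) 5 = -20$)
$I{\left(X \right)} = \frac{1}{4 X}$ ($I{\left(X \right)} = \frac{1}{2 \left(X + X\right)} = \frac{1}{2 \cdot 2 X} = \frac{\frac{1}{2} \frac{1}{X}}{2} = \frac{1}{4 X}$)
$n{\left(M \right)} = 4 \sqrt{M}$
$F{\left(T \right)} = \frac{9}{4}$ ($F{\left(T \right)} = T \frac{1}{4 T} + 2 = \frac{1}{4} + 2 = \frac{9}{4}$)
$12736 F{\left(n{\left(t \right)} \right)} = 12736 \cdot \frac{9}{4} = 28656$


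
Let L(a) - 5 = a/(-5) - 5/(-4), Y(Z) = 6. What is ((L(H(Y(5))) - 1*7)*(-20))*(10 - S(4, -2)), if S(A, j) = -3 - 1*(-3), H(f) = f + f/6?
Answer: 430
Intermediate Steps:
H(f) = 7*f/6 (H(f) = f + f*(1/6) = f + f/6 = 7*f/6)
S(A, j) = 0 (S(A, j) = -3 + 3 = 0)
L(a) = 25/4 - a/5 (L(a) = 5 + (a/(-5) - 5/(-4)) = 5 + (a*(-1/5) - 5*(-1/4)) = 5 + (-a/5 + 5/4) = 5 + (5/4 - a/5) = 25/4 - a/5)
((L(H(Y(5))) - 1*7)*(-20))*(10 - S(4, -2)) = (((25/4 - 7*6/30) - 1*7)*(-20))*(10 - 1*0) = (((25/4 - 1/5*7) - 7)*(-20))*(10 + 0) = (((25/4 - 7/5) - 7)*(-20))*10 = ((97/20 - 7)*(-20))*10 = -43/20*(-20)*10 = 43*10 = 430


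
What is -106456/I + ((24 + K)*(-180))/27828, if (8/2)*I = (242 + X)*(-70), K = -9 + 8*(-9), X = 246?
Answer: 3025871/235765 ≈ 12.834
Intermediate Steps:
K = -81 (K = -9 - 72 = -81)
I = -8540 (I = ((242 + 246)*(-70))/4 = (488*(-70))/4 = (1/4)*(-34160) = -8540)
-106456/I + ((24 + K)*(-180))/27828 = -106456/(-8540) + ((24 - 81)*(-180))/27828 = -106456*(-1/8540) - 57*(-180)*(1/27828) = 3802/305 + 10260*(1/27828) = 3802/305 + 285/773 = 3025871/235765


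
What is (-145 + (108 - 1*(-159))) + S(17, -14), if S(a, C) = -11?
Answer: 111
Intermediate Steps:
(-145 + (108 - 1*(-159))) + S(17, -14) = (-145 + (108 - 1*(-159))) - 11 = (-145 + (108 + 159)) - 11 = (-145 + 267) - 11 = 122 - 11 = 111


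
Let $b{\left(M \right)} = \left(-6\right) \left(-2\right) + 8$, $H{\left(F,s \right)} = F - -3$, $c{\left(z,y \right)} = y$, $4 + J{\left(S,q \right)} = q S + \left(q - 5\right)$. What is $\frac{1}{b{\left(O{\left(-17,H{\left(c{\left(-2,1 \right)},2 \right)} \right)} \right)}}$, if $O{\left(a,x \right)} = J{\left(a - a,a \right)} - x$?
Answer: $\frac{1}{20} \approx 0.05$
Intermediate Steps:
$J{\left(S,q \right)} = -9 + q + S q$ ($J{\left(S,q \right)} = -4 + \left(q S + \left(q - 5\right)\right) = -4 + \left(S q + \left(q - 5\right)\right) = -4 + \left(S q + \left(-5 + q\right)\right) = -4 + \left(-5 + q + S q\right) = -9 + q + S q$)
$H{\left(F,s \right)} = 3 + F$ ($H{\left(F,s \right)} = F + 3 = 3 + F$)
$O{\left(a,x \right)} = -9 + a - x$ ($O{\left(a,x \right)} = \left(-9 + a + \left(a - a\right) a\right) - x = \left(-9 + a + 0 a\right) - x = \left(-9 + a + 0\right) - x = \left(-9 + a\right) - x = -9 + a - x$)
$b{\left(M \right)} = 20$ ($b{\left(M \right)} = 12 + 8 = 20$)
$\frac{1}{b{\left(O{\left(-17,H{\left(c{\left(-2,1 \right)},2 \right)} \right)} \right)}} = \frac{1}{20}$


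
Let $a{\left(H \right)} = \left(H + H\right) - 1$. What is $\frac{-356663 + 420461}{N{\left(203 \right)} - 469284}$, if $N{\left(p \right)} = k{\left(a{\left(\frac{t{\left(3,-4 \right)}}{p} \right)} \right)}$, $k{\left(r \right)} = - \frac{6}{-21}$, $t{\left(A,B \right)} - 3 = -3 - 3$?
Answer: $- \frac{223293}{1642493} \approx -0.13595$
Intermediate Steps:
$t{\left(A,B \right)} = -3$ ($t{\left(A,B \right)} = 3 - 6 = -3$)
$a{\left(H \right)} = -1 + 2 H$ ($a{\left(H \right)} = 2 H - 1 = -1 + 2 H$)
$k{\left(r \right)} = \frac{2}{7}$ ($k{\left(r \right)} = \left(-6\right) \left(- \frac{1}{21}\right) = \frac{2}{7}$)
$N{\left(p \right)} = \frac{2}{7}$
$\frac{-356663 + 420461}{N{\left(203 \right)} - 469284} = \frac{-356663 + 420461}{\frac{2}{7} - 469284} = \frac{63798}{- \frac{3284986}{7}} = 63798 \left(- \frac{7}{3284986}\right) = - \frac{223293}{1642493}$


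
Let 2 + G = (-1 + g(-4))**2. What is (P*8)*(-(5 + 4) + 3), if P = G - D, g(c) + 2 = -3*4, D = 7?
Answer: -10368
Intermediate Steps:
g(c) = -14 (g(c) = -2 - 3*4 = -2 - 12 = -14)
G = 223 (G = -2 + (-1 - 14)**2 = -2 + (-15)**2 = -2 + 225 = 223)
P = 216 (P = 223 - 1*7 = 223 - 7 = 216)
(P*8)*(-(5 + 4) + 3) = (216*8)*(-(5 + 4) + 3) = 1728*(-1*9 + 3) = 1728*(-9 + 3) = 1728*(-6) = -10368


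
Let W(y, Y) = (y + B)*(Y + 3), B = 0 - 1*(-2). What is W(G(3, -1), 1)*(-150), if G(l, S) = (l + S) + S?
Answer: -1800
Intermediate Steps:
B = 2 (B = 0 + 2 = 2)
G(l, S) = l + 2*S (G(l, S) = (S + l) + S = l + 2*S)
W(y, Y) = (2 + y)*(3 + Y) (W(y, Y) = (y + 2)*(Y + 3) = (2 + y)*(3 + Y))
W(G(3, -1), 1)*(-150) = (6 + 2*1 + 3*(3 + 2*(-1)) + 1*(3 + 2*(-1)))*(-150) = (6 + 2 + 3*(3 - 2) + 1*(3 - 2))*(-150) = (6 + 2 + 3*1 + 1*1)*(-150) = (6 + 2 + 3 + 1)*(-150) = 12*(-150) = -1800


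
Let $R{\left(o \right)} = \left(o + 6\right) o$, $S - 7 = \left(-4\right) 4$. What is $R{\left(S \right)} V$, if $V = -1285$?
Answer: $-34695$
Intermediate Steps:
$S = -9$ ($S = 7 - 16 = -9$)
$R{\left(o \right)} = o \left(6 + o\right)$ ($R{\left(o \right)} = \left(6 + o\right) o = o \left(6 + o\right)$)
$R{\left(S \right)} V = - 9 \left(6 - 9\right) \left(-1285\right) = \left(-9\right) \left(-3\right) \left(-1285\right) = 27 \left(-1285\right) = -34695$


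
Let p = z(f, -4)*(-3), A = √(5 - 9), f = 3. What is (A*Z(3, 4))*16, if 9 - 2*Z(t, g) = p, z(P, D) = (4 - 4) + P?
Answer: 288*I ≈ 288.0*I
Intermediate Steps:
z(P, D) = P (z(P, D) = 0 + P = P)
A = 2*I (A = √(-4) = 2*I ≈ 2.0*I)
p = -9 (p = 3*(-3) = -9)
Z(t, g) = 9 (Z(t, g) = 9/2 - ½*(-9) = 9/2 + 9/2 = 9)
(A*Z(3, 4))*16 = ((2*I)*9)*16 = (18*I)*16 = 288*I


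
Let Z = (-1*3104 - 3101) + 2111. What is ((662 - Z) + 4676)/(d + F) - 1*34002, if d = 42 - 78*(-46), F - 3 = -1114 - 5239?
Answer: -11561859/340 ≈ -34005.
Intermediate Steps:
F = -6350 (F = 3 + (-1114 - 5239) = 3 - 6353 = -6350)
d = 3630 (d = 42 + 3588 = 3630)
Z = -4094 (Z = (-3104 - 3101) + 2111 = -6205 + 2111 = -4094)
((662 - Z) + 4676)/(d + F) - 1*34002 = ((662 - 1*(-4094)) + 4676)/(3630 - 6350) - 1*34002 = ((662 + 4094) + 4676)/(-2720) - 34002 = (4756 + 4676)*(-1/2720) - 34002 = 9432*(-1/2720) - 34002 = -1179/340 - 34002 = -11561859/340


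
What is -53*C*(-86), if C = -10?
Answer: -45580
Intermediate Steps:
-53*C*(-86) = -53*(-10)*(-86) = 530*(-86) = -45580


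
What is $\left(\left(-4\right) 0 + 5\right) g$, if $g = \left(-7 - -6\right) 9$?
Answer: $-45$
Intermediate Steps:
$g = -9$ ($g = \left(-7 + 6\right) 9 = \left(-1\right) 9 = -9$)
$\left(\left(-4\right) 0 + 5\right) g = \left(\left(-4\right) 0 + 5\right) \left(-9\right) = \left(0 + 5\right) \left(-9\right) = 5 \left(-9\right) = -45$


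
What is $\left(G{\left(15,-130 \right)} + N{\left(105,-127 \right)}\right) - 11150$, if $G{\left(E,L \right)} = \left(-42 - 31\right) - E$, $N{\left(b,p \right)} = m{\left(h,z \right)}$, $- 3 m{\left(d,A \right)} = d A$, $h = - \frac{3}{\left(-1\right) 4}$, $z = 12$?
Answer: $-11241$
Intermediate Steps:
$h = \frac{3}{4}$ ($h = - \frac{3}{-4} = \left(-3\right) \left(- \frac{1}{4}\right) = \frac{3}{4} \approx 0.75$)
$m{\left(d,A \right)} = - \frac{A d}{3}$ ($m{\left(d,A \right)} = - \frac{d A}{3} = - \frac{A d}{3}$)
$N{\left(b,p \right)} = -3$ ($N{\left(b,p \right)} = \left(- \frac{1}{3}\right) 12 \cdot \frac{3}{4} = -3$)
$G{\left(E,L \right)} = -73 - E$
$\left(G{\left(15,-130 \right)} + N{\left(105,-127 \right)}\right) - 11150 = \left(\left(-73 - 15\right) - 3\right) - 11150 = \left(-88 - 3\right) - 11150 = -91 - 11150 = -11241$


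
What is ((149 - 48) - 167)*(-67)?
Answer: 4422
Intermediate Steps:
((149 - 48) - 167)*(-67) = (101 - 167)*(-67) = -66*(-67) = 4422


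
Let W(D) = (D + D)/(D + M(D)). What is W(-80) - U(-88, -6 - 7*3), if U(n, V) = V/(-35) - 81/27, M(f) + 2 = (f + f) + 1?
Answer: 24398/8435 ≈ 2.8925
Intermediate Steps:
M(f) = -1 + 2*f (M(f) = -2 + ((f + f) + 1) = -2 + (2*f + 1) = -2 + (1 + 2*f) = -1 + 2*f)
W(D) = 2*D/(-1 + 3*D) (W(D) = (D + D)/(D + (-1 + 2*D)) = (2*D)/(-1 + 3*D) = 2*D/(-1 + 3*D))
U(n, V) = -3 - V/35 (U(n, V) = V*(-1/35) - 81*1/27 = -V/35 - 3 = -3 - V/35)
W(-80) - U(-88, -6 - 7*3) = 2*(-80)/(-1 + 3*(-80)) - (-3 - (-6 - 7*3)/35) = 2*(-80)/(-1 - 240) - (-3 - (-6 - 21)/35) = 2*(-80)/(-241) - (-3 - 1/35*(-27)) = 2*(-80)*(-1/241) - (-3 + 27/35) = 160/241 - 1*(-78/35) = 160/241 + 78/35 = 24398/8435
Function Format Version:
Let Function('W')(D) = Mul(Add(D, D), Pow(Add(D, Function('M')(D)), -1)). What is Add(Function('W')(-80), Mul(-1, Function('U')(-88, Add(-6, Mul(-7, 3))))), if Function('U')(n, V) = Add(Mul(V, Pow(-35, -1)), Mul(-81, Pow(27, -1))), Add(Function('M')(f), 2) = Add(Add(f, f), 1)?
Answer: Rational(24398, 8435) ≈ 2.8925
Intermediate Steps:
Function('M')(f) = Add(-1, Mul(2, f)) (Function('M')(f) = Add(-2, Add(Add(f, f), 1)) = Add(-2, Add(Mul(2, f), 1)) = Add(-2, Add(1, Mul(2, f))) = Add(-1, Mul(2, f)))
Function('W')(D) = Mul(2, D, Pow(Add(-1, Mul(3, D)), -1)) (Function('W')(D) = Mul(Add(D, D), Pow(Add(D, Add(-1, Mul(2, D))), -1)) = Mul(Mul(2, D), Pow(Add(-1, Mul(3, D)), -1)) = Mul(2, D, Pow(Add(-1, Mul(3, D)), -1)))
Function('U')(n, V) = Add(-3, Mul(Rational(-1, 35), V)) (Function('U')(n, V) = Add(Mul(V, Rational(-1, 35)), Mul(-81, Rational(1, 27))) = Add(Mul(Rational(-1, 35), V), -3) = Add(-3, Mul(Rational(-1, 35), V)))
Add(Function('W')(-80), Mul(-1, Function('U')(-88, Add(-6, Mul(-7, 3))))) = Add(Mul(2, -80, Pow(Add(-1, Mul(3, -80)), -1)), Mul(-1, Add(-3, Mul(Rational(-1, 35), Add(-6, Mul(-7, 3)))))) = Add(Mul(2, -80, Pow(Add(-1, -240), -1)), Mul(-1, Add(-3, Mul(Rational(-1, 35), Add(-6, -21))))) = Add(Mul(2, -80, Pow(-241, -1)), Mul(-1, Add(-3, Mul(Rational(-1, 35), -27)))) = Add(Mul(2, -80, Rational(-1, 241)), Mul(-1, Add(-3, Rational(27, 35)))) = Add(Rational(160, 241), Mul(-1, Rational(-78, 35))) = Add(Rational(160, 241), Rational(78, 35)) = Rational(24398, 8435)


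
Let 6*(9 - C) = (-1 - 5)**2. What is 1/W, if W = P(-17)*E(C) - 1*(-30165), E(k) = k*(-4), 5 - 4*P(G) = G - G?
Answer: 1/30150 ≈ 3.3167e-5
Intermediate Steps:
C = 3 (C = 9 - (-1 - 5)**2/6 = 9 - 1/6*(-6)**2 = 9 - 1/6*36 = 9 - 6 = 3)
P(G) = 5/4 (P(G) = 5/4 - (G - G)/4 = 5/4 - 1/4*0 = 5/4 + 0 = 5/4)
E(k) = -4*k
W = 30150 (W = 5*(-4*3)/4 - 1*(-30165) = (5/4)*(-12) + 30165 = -15 + 30165 = 30150)
1/W = 1/30150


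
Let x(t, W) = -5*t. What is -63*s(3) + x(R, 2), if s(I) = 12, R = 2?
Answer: -766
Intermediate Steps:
-63*s(3) + x(R, 2) = -63*12 - 5*2 = -756 - 10 = -766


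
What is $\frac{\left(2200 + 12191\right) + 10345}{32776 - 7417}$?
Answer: $\frac{24736}{25359} \approx 0.97543$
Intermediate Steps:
$\frac{\left(2200 + 12191\right) + 10345}{32776 - 7417} = \frac{14391 + 10345}{25359} = 24736 \cdot \frac{1}{25359} = \frac{24736}{25359}$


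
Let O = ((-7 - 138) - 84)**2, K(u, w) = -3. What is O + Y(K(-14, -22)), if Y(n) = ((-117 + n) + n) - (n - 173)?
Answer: 52494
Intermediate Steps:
Y(n) = 56 + n (Y(n) = (-117 + 2*n) - (-173 + n) = (-117 + 2*n) + (173 - n) = 56 + n)
O = 52441 (O = (-145 - 84)**2 = (-229)**2 = 52441)
O + Y(K(-14, -22)) = 52441 + (56 - 3) = 52441 + 53 = 52494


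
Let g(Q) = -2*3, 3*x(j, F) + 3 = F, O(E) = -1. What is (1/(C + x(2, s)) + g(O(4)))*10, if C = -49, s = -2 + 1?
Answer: -9090/151 ≈ -60.199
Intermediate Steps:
s = -1
x(j, F) = -1 + F/3
g(Q) = -6
(1/(C + x(2, s)) + g(O(4)))*10 = (1/(-49 + (-1 + (⅓)*(-1))) - 6)*10 = (1/(-49 + (-1 - ⅓)) - 6)*10 = (1/(-49 - 4/3) - 6)*10 = (1/(-151/3) - 6)*10 = (-3/151 - 6)*10 = -909/151*10 = -9090/151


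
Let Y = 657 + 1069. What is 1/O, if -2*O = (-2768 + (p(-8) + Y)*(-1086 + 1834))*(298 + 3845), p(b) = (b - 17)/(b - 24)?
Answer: -16/42718120845 ≈ -3.7455e-10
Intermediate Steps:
p(b) = (-17 + b)/(-24 + b)
Y = 1726
O = -42718120845/16 (O = -(-2768 + ((-17 - 8)/(-24 - 8) + 1726)*(-1086 + 1834))*(298 + 3845)/2 = -(-2768 + (-25/(-32) + 1726)*748)*4143/2 = -(-2768 + (-1/32*(-25) + 1726)*748)*4143/2 = -(-2768 + (25/32 + 1726)*748)*4143/2 = -(-2768 + (55257/32)*748)*4143/2 = -(-2768 + 10333059/8)*4143/2 = -10310915*4143/16 = -½*42718120845/8 = -42718120845/16 ≈ -2.6699e+9)
1/O = 1/(-42718120845/16) = -16/42718120845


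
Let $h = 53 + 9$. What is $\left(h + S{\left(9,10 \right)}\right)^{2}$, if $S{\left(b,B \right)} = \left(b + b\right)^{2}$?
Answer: $148996$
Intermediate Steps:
$h = 62$
$S{\left(b,B \right)} = 4 b^{2}$ ($S{\left(b,B \right)} = \left(2 b\right)^{2} = 4 b^{2}$)
$\left(h + S{\left(9,10 \right)}\right)^{2} = \left(62 + 4 \cdot 9^{2}\right)^{2} = \left(62 + 4 \cdot 81\right)^{2} = \left(62 + 324\right)^{2} = 386^{2} = 148996$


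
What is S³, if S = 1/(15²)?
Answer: 1/11390625 ≈ 8.7791e-8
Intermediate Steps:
S = 1/225 ≈ 0.0044444
S³ = (1/225)³ = 1/11390625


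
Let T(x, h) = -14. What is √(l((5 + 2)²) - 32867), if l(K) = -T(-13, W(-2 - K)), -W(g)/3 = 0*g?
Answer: I*√32853 ≈ 181.25*I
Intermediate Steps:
W(g) = 0 (W(g) = -0*g = -3*0 = 0)
l(K) = 14 (l(K) = -1*(-14) = 14)
√(l((5 + 2)²) - 32867) = √(14 - 32867) = √(-32853) = I*√32853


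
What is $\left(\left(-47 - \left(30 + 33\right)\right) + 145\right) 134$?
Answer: $4690$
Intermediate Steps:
$\left(\left(-47 - \left(30 + 33\right)\right) + 145\right) 134 = \left(\left(-47 - 63\right) + 145\right) 134 = \left(-110 + 145\right) 134 = 35 \cdot 134 = 4690$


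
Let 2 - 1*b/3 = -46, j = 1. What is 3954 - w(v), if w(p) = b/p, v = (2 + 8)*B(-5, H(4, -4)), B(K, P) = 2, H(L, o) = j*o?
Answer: 19734/5 ≈ 3946.8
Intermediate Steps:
H(L, o) = o (H(L, o) = 1*o = o)
b = 144 (b = 6 - 3*(-46) = 6 + 138 = 144)
v = 20 (v = (2 + 8)*2 = 10*2 = 20)
w(p) = 144/p
3954 - w(v) = 3954 - 144/20 = 3954 - 1*36/5 = 3954 - 36/5 = 19734/5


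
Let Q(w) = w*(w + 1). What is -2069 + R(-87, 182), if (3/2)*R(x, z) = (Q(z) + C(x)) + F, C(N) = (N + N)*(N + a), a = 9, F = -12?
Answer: 29175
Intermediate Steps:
Q(w) = w*(1 + w)
C(N) = 2*N*(9 + N) (C(N) = (N + N)*(N + 9) = (2*N)*(9 + N) = 2*N*(9 + N))
R(x, z) = -8 + 2*z*(1 + z)/3 + 4*x*(9 + x)/3 (R(x, z) = 2*((z*(1 + z) + 2*x*(9 + x)) - 12)/3 = 2*(-12 + z*(1 + z) + 2*x*(9 + x))/3 = -8 + 2*z*(1 + z)/3 + 4*x*(9 + x)/3)
-2069 + R(-87, 182) = -2069 + (-8 + (⅔)*182*(1 + 182) + (4/3)*(-87)*(9 - 87)) = -2069 + (-8 + (⅔)*182*183 + (4/3)*(-87)*(-78)) = -2069 + (-8 + 22204 + 9048) = -2069 + 31244 = 29175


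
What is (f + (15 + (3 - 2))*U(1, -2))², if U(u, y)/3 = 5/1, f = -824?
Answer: 341056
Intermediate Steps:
U(u, y) = 15 (U(u, y) = 3*(5/1) = 3*(5*1) = 3*5 = 15)
(f + (15 + (3 - 2))*U(1, -2))² = (-824 + (15 + (3 - 2))*15)² = (-824 + (15 + 1)*15)² = (-824 + 16*15)² = (-824 + 240)² = (-584)² = 341056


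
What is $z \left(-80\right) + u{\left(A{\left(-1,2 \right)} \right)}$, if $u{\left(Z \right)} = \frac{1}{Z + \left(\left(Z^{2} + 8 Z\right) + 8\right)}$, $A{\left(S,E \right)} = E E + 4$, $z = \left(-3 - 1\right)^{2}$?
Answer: $- \frac{184319}{144} \approx -1280.0$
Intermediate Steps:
$z = 16$ ($z = \left(-4\right)^{2} = 16$)
$A{\left(S,E \right)} = 4 + E^{2}$ ($A{\left(S,E \right)} = E^{2} + 4 = 4 + E^{2}$)
$u{\left(Z \right)} = \frac{1}{8 + Z^{2} + 9 Z}$ ($u{\left(Z \right)} = \frac{1}{Z + \left(8 + Z^{2} + 8 Z\right)} = \frac{1}{8 + Z^{2} + 9 Z}$)
$z \left(-80\right) + u{\left(A{\left(-1,2 \right)} \right)} = 16 \left(-80\right) + \frac{1}{8 + \left(4 + 2^{2}\right)^{2} + 9 \left(4 + 2^{2}\right)} = -1280 + \frac{1}{8 + \left(4 + 4\right)^{2} + 9 \left(4 + 4\right)} = -1280 + \frac{1}{8 + 8^{2} + 9 \cdot 8} = -1280 + \frac{1}{8 + 64 + 72} = -1280 + \frac{1}{144} = - \frac{184319}{144}$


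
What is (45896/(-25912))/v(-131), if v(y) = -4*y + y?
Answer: -5737/1272927 ≈ -0.0045069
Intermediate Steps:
v(y) = -3*y
(45896/(-25912))/v(-131) = (45896/(-25912))/((-3*(-131))) = (45896*(-1/25912))/393 = -5737/3239*1/393 = -5737/1272927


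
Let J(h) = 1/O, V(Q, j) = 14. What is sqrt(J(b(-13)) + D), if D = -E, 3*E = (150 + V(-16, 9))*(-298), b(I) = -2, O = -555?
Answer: sqrt(557548005)/185 ≈ 127.63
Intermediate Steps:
J(h) = -1/555 (J(h) = 1/(-555) = -1/555)
E = -48872/3 (E = ((150 + 14)*(-298))/3 = (164*(-298))/3 = (1/3)*(-48872) = -48872/3 ≈ -16291.)
D = 48872/3 (D = -1*(-48872/3) = 48872/3 ≈ 16291.)
sqrt(J(b(-13)) + D) = sqrt(-1/555 + 48872/3) = sqrt(3013773/185) = sqrt(557548005)/185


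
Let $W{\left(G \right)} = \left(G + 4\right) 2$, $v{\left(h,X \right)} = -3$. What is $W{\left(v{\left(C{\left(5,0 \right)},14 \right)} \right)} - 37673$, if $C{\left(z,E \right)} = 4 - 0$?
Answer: $-37671$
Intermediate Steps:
$C{\left(z,E \right)} = 4$ ($C{\left(z,E \right)} = 4 + 0 = 4$)
$W{\left(G \right)} = 8 + 2 G$ ($W{\left(G \right)} = \left(4 + G\right) 2 = 8 + 2 G$)
$W{\left(v{\left(C{\left(5,0 \right)},14 \right)} \right)} - 37673 = \left(8 + 2 \left(-3\right)\right) - 37673 = \left(8 - 6\right) - 37673 = 2 - 37673 = -37671$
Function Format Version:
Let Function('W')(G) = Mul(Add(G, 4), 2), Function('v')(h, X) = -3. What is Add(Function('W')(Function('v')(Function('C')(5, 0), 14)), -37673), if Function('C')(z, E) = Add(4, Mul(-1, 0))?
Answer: -37671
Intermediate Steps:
Function('C')(z, E) = 4 (Function('C')(z, E) = Add(4, 0) = 4)
Function('W')(G) = Add(8, Mul(2, G)) (Function('W')(G) = Mul(Add(4, G), 2) = Add(8, Mul(2, G)))
Add(Function('W')(Function('v')(Function('C')(5, 0), 14)), -37673) = Add(Add(8, Mul(2, -3)), -37673) = Add(Add(8, -6), -37673) = Add(2, -37673) = -37671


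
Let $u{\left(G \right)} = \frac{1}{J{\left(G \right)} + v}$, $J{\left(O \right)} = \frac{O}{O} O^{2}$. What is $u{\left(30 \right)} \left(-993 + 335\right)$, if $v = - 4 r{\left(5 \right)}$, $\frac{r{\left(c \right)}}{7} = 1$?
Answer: $- \frac{329}{436} \approx -0.75459$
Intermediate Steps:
$r{\left(c \right)} = 7$ ($r{\left(c \right)} = 7 \cdot 1 = 7$)
$v = -28$ ($v = \left(-4\right) 7 = -28$)
$J{\left(O \right)} = O^{2}$ ($J{\left(O \right)} = 1 O^{2} = O^{2}$)
$u{\left(G \right)} = \frac{1}{-28 + G^{2}}$ ($u{\left(G \right)} = \frac{1}{G^{2} - 28} = \frac{1}{-28 + G^{2}}$)
$u{\left(30 \right)} \left(-993 + 335\right) = \frac{-993 + 335}{-28 + 30^{2}} = \frac{1}{-28 + 900} \left(-658\right) = \frac{1}{872} \left(-658\right) = - \frac{329}{436}$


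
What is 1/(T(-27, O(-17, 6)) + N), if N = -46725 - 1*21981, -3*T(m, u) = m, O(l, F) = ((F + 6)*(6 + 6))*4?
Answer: -1/68697 ≈ -1.4557e-5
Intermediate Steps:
O(l, F) = 288 + 48*F (O(l, F) = ((6 + F)*12)*4 = (72 + 12*F)*4 = 288 + 48*F)
T(m, u) = -m/3
N = -68706 (N = -46725 - 21981 = -68706)
1/(T(-27, O(-17, 6)) + N) = 1/(-⅓*(-27) - 68706) = 1/(9 - 68706) = 1/(-68697) = -1/68697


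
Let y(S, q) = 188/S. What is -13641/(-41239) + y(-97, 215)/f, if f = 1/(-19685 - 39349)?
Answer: 457687910865/4000183 ≈ 1.1442e+5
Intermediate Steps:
f = -1/59034 (f = 1/(-59034) = -1/59034 ≈ -1.6939e-5)
-13641/(-41239) + y(-97, 215)/f = -13641/(-41239) + (188/(-97))/(-1/59034) = -13641*(-1/41239) + (188*(-1/97))*(-59034) = 13641/41239 - 188/97*(-59034) = 13641/41239 + 11098392/97 = 457687910865/4000183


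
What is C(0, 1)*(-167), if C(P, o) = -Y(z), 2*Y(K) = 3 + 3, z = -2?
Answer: 501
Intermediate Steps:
Y(K) = 3 (Y(K) = (3 + 3)/2 = (½)*6 = 3)
C(P, o) = -3 (C(P, o) = -1*3 = -3)
C(0, 1)*(-167) = -3*(-167) = 501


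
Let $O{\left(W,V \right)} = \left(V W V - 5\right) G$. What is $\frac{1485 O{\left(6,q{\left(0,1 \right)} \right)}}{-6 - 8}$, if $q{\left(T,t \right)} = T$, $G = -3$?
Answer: $- \frac{22275}{14} \approx -1591.1$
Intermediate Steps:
$O{\left(W,V \right)} = 15 - 3 W V^{2}$ ($O{\left(W,V \right)} = \left(V W V - 5\right) \left(-3\right) = \left(W V^{2} - 5\right) \left(-3\right) = \left(-5 + W V^{2}\right) \left(-3\right) = 15 - 3 W V^{2}$)
$\frac{1485 O{\left(6,q{\left(0,1 \right)} \right)}}{-6 - 8} = \frac{1485 \left(15 - 18 \cdot 0^{2}\right)}{-6 - 8} = \frac{1485 \left(15 - 18 \cdot 0\right)}{-14} = - \frac{1485 \left(15 + 0\right)}{14} = - \frac{1485 \cdot 15}{14} = \left(- \frac{1}{14}\right) 22275 = - \frac{22275}{14}$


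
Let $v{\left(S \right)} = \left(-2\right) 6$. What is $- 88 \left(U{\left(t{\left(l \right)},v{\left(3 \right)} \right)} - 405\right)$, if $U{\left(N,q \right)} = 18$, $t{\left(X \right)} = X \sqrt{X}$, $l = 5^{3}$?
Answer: $34056$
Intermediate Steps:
$v{\left(S \right)} = -12$
$l = 125$
$t{\left(X \right)} = X^{\frac{3}{2}}$
$- 88 \left(U{\left(t{\left(l \right)},v{\left(3 \right)} \right)} - 405\right) = - 88 \left(18 - 405\right) = \left(-88\right) \left(-387\right) = 34056$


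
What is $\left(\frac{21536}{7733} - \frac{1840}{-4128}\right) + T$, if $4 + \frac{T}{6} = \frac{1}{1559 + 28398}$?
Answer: $- \frac{1241320821737}{59767630098} \approx -20.769$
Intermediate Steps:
$T = - \frac{718962}{29957}$ ($T = -24 + \frac{6}{1559 + 28398} = -24 + \frac{6}{29957} = - \frac{718962}{29957} \approx -24.0$)
$\left(\frac{21536}{7733} - \frac{1840}{-4128}\right) + T = \left(\frac{21536}{7733} - \frac{1840}{-4128}\right) - \frac{718962}{29957} = \left(21536 \cdot \frac{1}{7733} - - \frac{115}{258}\right) - \frac{718962}{29957} = \left(\frac{21536}{7733} + \frac{115}{258}\right) - \frac{718962}{29957} = \frac{6445583}{1995114} - \frac{718962}{29957} = - \frac{1241320821737}{59767630098}$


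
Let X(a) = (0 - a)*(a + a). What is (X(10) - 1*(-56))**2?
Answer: 20736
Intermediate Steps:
X(a) = -2*a**2 (X(a) = (-a)*(2*a) = -2*a**2)
(X(10) - 1*(-56))**2 = (-2*10**2 - 1*(-56))**2 = (-2*100 + 56)**2 = (-200 + 56)**2 = (-144)**2 = 20736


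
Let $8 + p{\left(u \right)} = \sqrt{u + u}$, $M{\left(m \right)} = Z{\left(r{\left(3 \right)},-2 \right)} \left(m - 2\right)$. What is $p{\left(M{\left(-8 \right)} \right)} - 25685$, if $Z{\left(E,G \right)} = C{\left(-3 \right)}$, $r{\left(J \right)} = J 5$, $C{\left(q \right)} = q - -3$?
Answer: $-25693$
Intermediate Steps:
$C{\left(q \right)} = 3 + q$ ($C{\left(q \right)} = q + 3 = 3 + q$)
$r{\left(J \right)} = 5 J$
$Z{\left(E,G \right)} = 0$ ($Z{\left(E,G \right)} = 3 - 3 = 0$)
$M{\left(m \right)} = 0$ ($M{\left(m \right)} = 0 \left(m - 2\right) = 0 \left(-2 + m\right) = 0$)
$p{\left(u \right)} = -8 + \sqrt{2} \sqrt{u}$ ($p{\left(u \right)} = -8 + \sqrt{u + u} = -8 + \sqrt{2 u} = -8 + \sqrt{2} \sqrt{u}$)
$p{\left(M{\left(-8 \right)} \right)} - 25685 = \left(-8 + \sqrt{2} \sqrt{0}\right) - 25685 = \left(-8 + \sqrt{2} \cdot 0\right) - 25685 = \left(-8 + 0\right) - 25685 = -8 - 25685 = -25693$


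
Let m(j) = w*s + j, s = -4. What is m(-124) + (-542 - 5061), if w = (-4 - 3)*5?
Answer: -5587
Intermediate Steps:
w = -35 (w = -7*5 = -35)
m(j) = 140 + j (m(j) = -35*(-4) + j = 140 + j)
m(-124) + (-542 - 5061) = (140 - 124) + (-542 - 5061) = 16 - 5603 = -5587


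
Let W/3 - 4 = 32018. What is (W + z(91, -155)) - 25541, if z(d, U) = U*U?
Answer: 94550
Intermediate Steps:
W = 96066 (W = 12 + 3*32018 = 12 + 96054 = 96066)
z(d, U) = U²
(W + z(91, -155)) - 25541 = (96066 + (-155)²) - 25541 = (96066 + 24025) - 25541 = 120091 - 25541 = 94550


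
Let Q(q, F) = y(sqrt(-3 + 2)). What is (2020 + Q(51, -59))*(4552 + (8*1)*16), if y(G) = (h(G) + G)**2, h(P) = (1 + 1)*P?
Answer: 9411480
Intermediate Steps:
h(P) = 2*P
y(G) = 9*G**2 (y(G) = (2*G + G)**2 = (3*G)**2 = 9*G**2)
Q(q, F) = -9 (Q(q, F) = 9*(sqrt(-3 + 2))**2 = 9*(sqrt(-1))**2 = 9*I**2 = 9*(-1) = -9)
(2020 + Q(51, -59))*(4552 + (8*1)*16) = (2020 - 9)*(4552 + (8*1)*16) = 2011*(4552 + 8*16) = 2011*(4552 + 128) = 2011*4680 = 9411480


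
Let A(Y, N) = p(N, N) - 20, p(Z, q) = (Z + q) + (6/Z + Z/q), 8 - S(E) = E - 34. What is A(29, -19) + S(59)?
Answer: -1412/19 ≈ -74.316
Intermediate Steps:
S(E) = 42 - E (S(E) = 8 - (E - 34) = 8 - (-34 + E) = 8 + (34 - E) = 42 - E)
p(Z, q) = Z + q + 6/Z + Z/q
A(Y, N) = -19 + 2*N + 6/N (A(Y, N) = (N + N + 6/N + N/N) - 20 = (N + N + 6/N + 1) - 20 = (1 + 2*N + 6/N) - 20 = -19 + 2*N + 6/N)
A(29, -19) + S(59) = (-19 + 2*(-19) + 6/(-19)) + (42 - 1*59) = (-19 - 38 + 6*(-1/19)) + (42 - 59) = (-19 - 38 - 6/19) - 17 = -1089/19 - 17 = -1412/19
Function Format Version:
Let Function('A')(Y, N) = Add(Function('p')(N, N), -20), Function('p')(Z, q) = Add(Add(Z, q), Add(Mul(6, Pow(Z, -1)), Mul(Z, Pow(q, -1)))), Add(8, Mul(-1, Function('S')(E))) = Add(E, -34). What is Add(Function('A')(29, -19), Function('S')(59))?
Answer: Rational(-1412, 19) ≈ -74.316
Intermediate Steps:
Function('S')(E) = Add(42, Mul(-1, E)) (Function('S')(E) = Add(8, Mul(-1, Add(E, -34))) = Add(8, Mul(-1, Add(-34, E))) = Add(8, Add(34, Mul(-1, E))) = Add(42, Mul(-1, E)))
Function('p')(Z, q) = Add(Z, q, Mul(6, Pow(Z, -1)), Mul(Z, Pow(q, -1)))
Function('A')(Y, N) = Add(-19, Mul(2, N), Mul(6, Pow(N, -1))) (Function('A')(Y, N) = Add(Add(N, N, Mul(6, Pow(N, -1)), Mul(N, Pow(N, -1))), -20) = Add(Add(N, N, Mul(6, Pow(N, -1)), 1), -20) = Add(Add(1, Mul(2, N), Mul(6, Pow(N, -1))), -20) = Add(-19, Mul(2, N), Mul(6, Pow(N, -1))))
Add(Function('A')(29, -19), Function('S')(59)) = Add(Add(-19, Mul(2, -19), Mul(6, Pow(-19, -1))), Add(42, Mul(-1, 59))) = Add(Add(-19, -38, Mul(6, Rational(-1, 19))), Add(42, -59)) = Add(Add(-19, -38, Rational(-6, 19)), -17) = Add(Rational(-1089, 19), -17) = Rational(-1412, 19)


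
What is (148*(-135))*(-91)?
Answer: 1818180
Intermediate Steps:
(148*(-135))*(-91) = -19980*(-91) = 1818180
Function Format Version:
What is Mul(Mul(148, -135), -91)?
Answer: 1818180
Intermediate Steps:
Mul(Mul(148, -135), -91) = Mul(-19980, -91) = 1818180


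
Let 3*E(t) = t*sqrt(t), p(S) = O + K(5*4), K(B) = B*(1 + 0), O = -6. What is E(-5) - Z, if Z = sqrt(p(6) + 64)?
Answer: -sqrt(78) - 5*I*sqrt(5)/3 ≈ -8.8318 - 3.7268*I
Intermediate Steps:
K(B) = B (K(B) = B*1 = B)
p(S) = 14 (p(S) = -6 + 5*4 = -6 + 20 = 14)
E(t) = t**(3/2)/3 (E(t) = (t*sqrt(t))/3 = t**(3/2)/3)
Z = sqrt(78) (Z = sqrt(14 + 64) = sqrt(78) ≈ 8.8318)
E(-5) - Z = (-5)**(3/2)/3 - sqrt(78) = (-5*I*sqrt(5))/3 - sqrt(78) = -5*I*sqrt(5)/3 - sqrt(78) = -sqrt(78) - 5*I*sqrt(5)/3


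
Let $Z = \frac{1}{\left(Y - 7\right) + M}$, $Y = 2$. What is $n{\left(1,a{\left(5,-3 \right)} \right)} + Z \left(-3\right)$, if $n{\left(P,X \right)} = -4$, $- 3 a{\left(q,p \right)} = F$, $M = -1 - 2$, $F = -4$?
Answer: $- \frac{29}{8} \approx -3.625$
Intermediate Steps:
$M = -3$ ($M = -1 - 2 = -3$)
$a{\left(q,p \right)} = \frac{4}{3}$ ($a{\left(q,p \right)} = \left(- \frac{1}{3}\right) \left(-4\right) = \frac{4}{3}$)
$Z = - \frac{1}{8}$ ($Z = \frac{1}{\left(2 - 7\right) - 3} = \frac{1}{-5 - 3} = \frac{1}{-8} = - \frac{1}{8} \approx -0.125$)
$n{\left(1,a{\left(5,-3 \right)} \right)} + Z \left(-3\right) = -4 - - \frac{3}{8} = -4 + \frac{3}{8} = - \frac{29}{8}$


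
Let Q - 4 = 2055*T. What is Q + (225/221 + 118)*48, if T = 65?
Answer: 30783503/221 ≈ 1.3929e+5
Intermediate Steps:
Q = 133579 (Q = 4 + 2055*65 = 4 + 133575 = 133579)
Q + (225/221 + 118)*48 = 133579 + (225/221 + 118)*48 = 133579 + (26303/221)*48 = 133579 + 1262544/221 = 30783503/221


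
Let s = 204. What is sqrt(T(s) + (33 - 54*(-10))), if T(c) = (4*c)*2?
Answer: 21*sqrt(5) ≈ 46.957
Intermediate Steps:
T(c) = 8*c
sqrt(T(s) + (33 - 54*(-10))) = sqrt(8*204 + (33 - 54*(-10))) = sqrt(1632 + (33 + 540)) = sqrt(1632 + 573) = sqrt(2205) = 21*sqrt(5)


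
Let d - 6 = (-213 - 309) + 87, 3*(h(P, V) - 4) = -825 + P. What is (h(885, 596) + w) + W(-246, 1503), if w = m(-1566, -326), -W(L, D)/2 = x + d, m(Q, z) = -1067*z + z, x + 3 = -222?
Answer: 348848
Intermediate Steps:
x = -225 (x = -3 - 222 = -225)
m(Q, z) = -1066*z
h(P, V) = -271 + P/3 (h(P, V) = 4 + (-825 + P)/3 = 4 + (-275 + P/3) = -271 + P/3)
d = -429 (d = 6 + ((-213 - 309) + 87) = 6 + (-522 + 87) = 6 - 435 = -429)
W(L, D) = 1308 (W(L, D) = -2*(-225 - 429) = -2*(-654) = 1308)
w = 347516 (w = -1066*(-326) = 347516)
(h(885, 596) + w) + W(-246, 1503) = ((-271 + (1/3)*885) + 347516) + 1308 = ((-271 + 295) + 347516) + 1308 = (24 + 347516) + 1308 = 347540 + 1308 = 348848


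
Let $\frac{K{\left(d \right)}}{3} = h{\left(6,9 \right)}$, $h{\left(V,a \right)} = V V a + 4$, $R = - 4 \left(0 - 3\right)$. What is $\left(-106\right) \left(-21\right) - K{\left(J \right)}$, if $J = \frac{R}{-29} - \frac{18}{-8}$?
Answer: $1242$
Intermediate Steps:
$R = 12$ ($R = \left(-4\right) \left(-3\right) = 12$)
$J = \frac{213}{116}$ ($J = \frac{12}{-29} - \frac{18}{-8} = 12 \left(- \frac{1}{29}\right) - - \frac{9}{4} = - \frac{12}{29} + \frac{9}{4} = \frac{213}{116} \approx 1.8362$)
$h{\left(V,a \right)} = 4 + a V^{2}$ ($h{\left(V,a \right)} = V^{2} a + 4 = a V^{2} + 4 = 4 + a V^{2}$)
$K{\left(d \right)} = 984$ ($K{\left(d \right)} = 3 \left(4 + 9 \cdot 6^{2}\right) = 3 \left(4 + 9 \cdot 36\right) = 3 \left(4 + 324\right) = 3 \cdot 328 = 984$)
$\left(-106\right) \left(-21\right) - K{\left(J \right)} = \left(-106\right) \left(-21\right) - 984 = 2226 - 984 = 1242$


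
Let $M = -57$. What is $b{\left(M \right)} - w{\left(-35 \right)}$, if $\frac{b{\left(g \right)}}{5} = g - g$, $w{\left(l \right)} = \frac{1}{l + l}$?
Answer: $\frac{1}{70} \approx 0.014286$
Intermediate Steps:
$w{\left(l \right)} = \frac{1}{2 l}$
$b{\left(g \right)} = 0$ ($b{\left(g \right)} = 5 \left(g - g\right) = 5 \cdot 0 = 0$)
$b{\left(M \right)} - w{\left(-35 \right)} = 0 - \frac{1}{2 \left(-35\right)} = 0 - \frac{1}{2} \left(- \frac{1}{35}\right) = 0 - - \frac{1}{70} = 0 + \frac{1}{70} = \frac{1}{70}$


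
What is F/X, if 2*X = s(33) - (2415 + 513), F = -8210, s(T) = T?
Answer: 3284/579 ≈ 5.6718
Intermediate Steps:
X = -2895/2 (X = (33 - (2415 + 513))/2 = (33 - 1*2928)/2 = (33 - 2928)/2 = (1/2)*(-2895) = -2895/2 ≈ -1447.5)
F/X = -8210/(-2895/2) = -8210*(-2/2895) = 3284/579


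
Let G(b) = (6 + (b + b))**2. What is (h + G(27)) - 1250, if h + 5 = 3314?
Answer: 5659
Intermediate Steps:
h = 3309 (h = -5 + 3314 = 3309)
G(b) = (6 + 2*b)**2
(h + G(27)) - 1250 = (3309 + 4*(3 + 27)**2) - 1250 = (3309 + 4*30**2) - 1250 = (3309 + 4*900) - 1250 = (3309 + 3600) - 1250 = 6909 - 1250 = 5659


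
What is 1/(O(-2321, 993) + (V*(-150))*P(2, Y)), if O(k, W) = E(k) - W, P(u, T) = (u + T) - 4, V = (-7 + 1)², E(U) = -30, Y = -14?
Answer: 1/85377 ≈ 1.1713e-5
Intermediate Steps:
V = 36 (V = (-6)² = 36)
P(u, T) = -4 + T + u (P(u, T) = (T + u) - 4 = -4 + T + u)
O(k, W) = -30 - W
1/(O(-2321, 993) + (V*(-150))*P(2, Y)) = 1/((-30 - 1*993) + (36*(-150))*(-4 - 14 + 2)) = 1/((-30 - 993) - 5400*(-16)) = 1/(-1023 + 86400) = 1/85377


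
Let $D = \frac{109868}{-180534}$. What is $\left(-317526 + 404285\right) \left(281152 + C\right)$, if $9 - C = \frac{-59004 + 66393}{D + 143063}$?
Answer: $\frac{315009772167456642496}{12913812887} \approx 2.4393 \cdot 10^{10}$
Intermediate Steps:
$D = - \frac{54934}{90267}$ ($D = 109868 \left(- \frac{1}{180534}\right) = - \frac{54934}{90267} \approx -0.60857$)
$C = \frac{115557333120}{12913812887}$ ($C = 9 - \frac{-59004 + 66393}{- \frac{54934}{90267} + 143063} = 9 - \frac{7389}{\frac{12913812887}{90267}} = 9 - 7389 \cdot \frac{90267}{12913812887} = 9 - \frac{666982863}{12913812887} = \frac{115557333120}{12913812887} \approx 8.9483$)
$\left(-317526 + 404285\right) \left(281152 + C\right) = \left(-317526 + 404285\right) \left(281152 + \frac{115557333120}{12913812887}\right) = 86759 \cdot \frac{3630859878138944}{12913812887} = \frac{315009772167456642496}{12913812887}$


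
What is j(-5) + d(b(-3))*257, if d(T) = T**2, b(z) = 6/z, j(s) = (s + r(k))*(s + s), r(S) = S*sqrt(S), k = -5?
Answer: 1078 + 50*I*sqrt(5) ≈ 1078.0 + 111.8*I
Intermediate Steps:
r(S) = S**(3/2)
j(s) = 2*s*(s - 5*I*sqrt(5)) (j(s) = (s + (-5)**(3/2))*(s + s) = (s - 5*I*sqrt(5))*(2*s) = 2*s*(s - 5*I*sqrt(5)))
j(-5) + d(b(-3))*257 = 2*(-5)*(-5 - 5*I*sqrt(5)) + (6/(-3))**2*257 = (50 + 50*I*sqrt(5)) + (6*(-1/3))**2*257 = (50 + 50*I*sqrt(5)) + (-2)**2*257 = (50 + 50*I*sqrt(5)) + 4*257 = (50 + 50*I*sqrt(5)) + 1028 = 1078 + 50*I*sqrt(5)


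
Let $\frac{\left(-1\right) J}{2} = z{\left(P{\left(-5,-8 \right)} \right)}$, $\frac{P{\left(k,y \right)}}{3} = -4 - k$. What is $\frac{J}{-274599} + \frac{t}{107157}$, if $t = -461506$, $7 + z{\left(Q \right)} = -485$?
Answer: $- \frac{14092725398}{3269467227} \approx -4.3104$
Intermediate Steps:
$P{\left(k,y \right)} = -12 - 3 k$ ($P{\left(k,y \right)} = 3 \left(-4 - k\right) = -12 - 3 k$)
$z{\left(Q \right)} = -492$ ($z{\left(Q \right)} = -7 - 485 = -492$)
$J = 984$ ($J = \left(-2\right) \left(-492\right) = 984$)
$\frac{J}{-274599} + \frac{t}{107157} = \frac{984}{-274599} - \frac{461506}{107157} = 984 \left(- \frac{1}{274599}\right) - \frac{461506}{107157} = - \frac{328}{91533} - \frac{461506}{107157} = - \frac{14092725398}{3269467227}$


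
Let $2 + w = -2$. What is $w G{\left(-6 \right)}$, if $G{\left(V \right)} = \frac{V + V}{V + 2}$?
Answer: $-12$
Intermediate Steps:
$G{\left(V \right)} = \frac{2 V}{2 + V}$
$w = -4$ ($w = -2 - 2 = -4$)
$w G{\left(-6 \right)} = - 4 \cdot 2 \left(-6\right) \frac{1}{2 - 6} = - 4 \cdot 2 \left(-6\right) \frac{1}{-4} = - 4 \cdot 2 \left(-6\right) \left(- \frac{1}{4}\right) = \left(-4\right) 3 = -12$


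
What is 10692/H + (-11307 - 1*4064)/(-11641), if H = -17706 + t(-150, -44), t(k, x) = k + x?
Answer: 37668832/52093475 ≈ 0.72310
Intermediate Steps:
H = -17900 (H = -17706 + (-150 - 44) = -17706 - 194 = -17900)
10692/H + (-11307 - 1*4064)/(-11641) = 10692/(-17900) + (-11307 - 1*4064)/(-11641) = 10692*(-1/17900) + (-11307 - 4064)*(-1/11641) = -2673/4475 - 15371*(-1/11641) = -2673/4475 + 15371/11641 = 37668832/52093475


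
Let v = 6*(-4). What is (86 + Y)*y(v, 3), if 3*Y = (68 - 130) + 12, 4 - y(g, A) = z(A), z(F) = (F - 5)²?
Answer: 0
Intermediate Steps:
z(F) = (-5 + F)²
v = -24
y(g, A) = 4 - (-5 + A)²
Y = -50/3 (Y = ((68 - 130) + 12)/3 = (-62 + 12)/3 = (⅓)*(-50) = -50/3 ≈ -16.667)
(86 + Y)*y(v, 3) = (86 - 50/3)*(4 - (-5 + 3)²) = 208*(4 - 1*(-2)²)/3 = 208*(4 - 1*4)/3 = 208*(4 - 4)/3 = (208/3)*0 = 0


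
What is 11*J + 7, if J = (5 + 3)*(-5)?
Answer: -433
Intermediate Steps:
J = -40 (J = 8*(-5) = -40)
11*J + 7 = 11*(-40) + 7 = -440 + 7 = -433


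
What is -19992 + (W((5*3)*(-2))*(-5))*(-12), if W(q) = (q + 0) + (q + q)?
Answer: -25392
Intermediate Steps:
W(q) = 3*q (W(q) = q + 2*q = 3*q)
-19992 + (W((5*3)*(-2))*(-5))*(-12) = -19992 + ((3*((5*3)*(-2)))*(-5))*(-12) = -19992 + ((3*(15*(-2)))*(-5))*(-12) = -19992 + ((3*(-30))*(-5))*(-12) = -19992 - 90*(-5)*(-12) = -19992 + 450*(-12) = -19992 - 5400 = -25392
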